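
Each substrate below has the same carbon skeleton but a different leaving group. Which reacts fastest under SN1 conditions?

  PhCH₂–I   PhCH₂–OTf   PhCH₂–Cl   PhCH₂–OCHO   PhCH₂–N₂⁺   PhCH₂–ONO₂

PhCH₂–N₂⁺

Same R in every case — rank the leaving groups.
Rank by basicity of the departing species: weakest base leaves most easily.
PhCH₂–N₂⁺ loses N₂: no meaningful conjugate acid; N₂ departs as an exceptionally stable neutral molecule
PhCH₂–OTf loses OTf⁻: pKₐ(CF₃SO₃H (triflic acid)) ≈ -14
PhCH₂–I loses I⁻: pKₐ(HI) ≈ -10
PhCH₂–Cl loses Cl⁻: pKₐ(HCl) ≈ -7
PhCH₂–ONO₂ loses NO₃⁻: pKₐ(HNO₃) ≈ -1.3
PhCH₂–OCHO loses HCOO⁻: pKₐ(HCOOH) ≈ 3.8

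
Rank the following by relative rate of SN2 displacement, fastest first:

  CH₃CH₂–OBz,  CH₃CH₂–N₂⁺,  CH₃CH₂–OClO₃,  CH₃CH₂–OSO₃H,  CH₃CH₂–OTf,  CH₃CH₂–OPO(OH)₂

The skeletons are identical, so relative rate is governed entirely by leaving-group ability.
Leaving-group ability tracks the stability of the departed species; conjugate-acid pKₐ is the usual yardstick (lower pKₐ → better LG).
CH₃CH₂–N₂⁺ loses N₂: no meaningful conjugate acid; N₂ departs as an exceptionally stable neutral molecule
CH₃CH₂–OTf loses OTf⁻: pKₐ(CF₃SO₃H (triflic acid)) ≈ -14
CH₃CH₂–OClO₃ loses ClO₄⁻: pKₐ(HClO₄) ≈ -10
CH₃CH₂–OSO₃H loses HSO₄⁻: pKₐ(H₂SO₄) ≈ -3
CH₃CH₂–OPO(OH)₂ loses H₂PO₄⁻: pKₐ(H₃PO₄) ≈ 2.1
CH₃CH₂–OBz loses PhCOO⁻: pKₐ(C₆H₅COOH) ≈ 4.2

CH₃CH₂–N₂⁺ > CH₃CH₂–OTf > CH₃CH₂–OClO₃ > CH₃CH₂–OSO₃H > CH₃CH₂–OPO(OH)₂ > CH₃CH₂–OBz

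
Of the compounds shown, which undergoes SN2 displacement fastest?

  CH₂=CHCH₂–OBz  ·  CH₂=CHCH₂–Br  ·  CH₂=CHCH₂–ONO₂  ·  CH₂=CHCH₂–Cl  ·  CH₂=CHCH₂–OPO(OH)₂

CH₂=CHCH₂–Br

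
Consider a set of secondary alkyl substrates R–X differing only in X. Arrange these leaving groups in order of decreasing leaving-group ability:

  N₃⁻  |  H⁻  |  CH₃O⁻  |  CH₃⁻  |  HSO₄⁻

HSO₄⁻ > N₃⁻ > CH₃O⁻ > H⁻ > CH₃⁻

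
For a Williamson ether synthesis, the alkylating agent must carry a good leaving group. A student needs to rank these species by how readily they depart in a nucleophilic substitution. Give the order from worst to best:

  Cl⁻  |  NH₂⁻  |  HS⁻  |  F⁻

NH₂⁻ < HS⁻ < F⁻ < Cl⁻

Rank by basicity of the departing species: weakest base leaves most easily.
Cl⁻: pKₐ(HCl) ≈ -7
F⁻: pKₐ(HF) ≈ 3.2
HS⁻: pKₐ(H₂S) ≈ 7
NH₂⁻: pKₐ(NH₃) ≈ 38
Reversing gives the worst-to-best order requested.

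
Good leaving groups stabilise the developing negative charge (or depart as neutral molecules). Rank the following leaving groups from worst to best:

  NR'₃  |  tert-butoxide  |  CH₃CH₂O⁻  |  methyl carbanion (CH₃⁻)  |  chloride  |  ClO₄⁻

Rank by basicity of the departing species: weakest base leaves most easily.
ClO₄⁻: pKₐ(HClO₄) ≈ -10
chloride: pKₐ(HCl) ≈ -7
NR'₃: pKₐ(R'₃NH⁺) ≈ 10.7
CH₃CH₂O⁻: pKₐ(CH₃CH₂OH) ≈ 16
tert-butoxide: pKₐ(t-BuOH) ≈ 18
methyl carbanion (CH₃⁻): pKₐ(CH₄) ≈ 48
Listed from poorest to best leaving group as asked.

methyl carbanion (CH₃⁻) < tert-butoxide < CH₃CH₂O⁻ < NR'₃ < chloride < ClO₄⁻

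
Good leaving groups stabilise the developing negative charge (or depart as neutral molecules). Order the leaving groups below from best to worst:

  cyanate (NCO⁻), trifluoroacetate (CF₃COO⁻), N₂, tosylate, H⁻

N₂ > tosylate > trifluoroacetate (CF₃COO⁻) > cyanate (NCO⁻) > H⁻

The more stable X⁻ (or X) is on its own — i.e. the weaker a base it is — the better a leaving group it makes.
N₂: no meaningful conjugate acid; N₂ departs as an exceptionally stable neutral molecule
tosylate: pKₐ(p-CH₃C₆H₄SO₃H (TsOH)) ≈ -2.8
trifluoroacetate (CF₃COO⁻): pKₐ(CF₃COOH) ≈ 0.2 — strongly electron-withdrawing CF₃ stabilises the carboxylate
cyanate (NCO⁻): pKₐ(HOCN) ≈ 3.5 — resonance between N and O
H⁻: pKₐ(H₂) ≈ 36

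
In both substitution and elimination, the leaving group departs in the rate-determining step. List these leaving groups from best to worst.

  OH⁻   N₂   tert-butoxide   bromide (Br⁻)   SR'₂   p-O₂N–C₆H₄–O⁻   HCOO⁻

N₂ > bromide (Br⁻) > SR'₂ > HCOO⁻ > p-O₂N–C₆H₄–O⁻ > OH⁻ > tert-butoxide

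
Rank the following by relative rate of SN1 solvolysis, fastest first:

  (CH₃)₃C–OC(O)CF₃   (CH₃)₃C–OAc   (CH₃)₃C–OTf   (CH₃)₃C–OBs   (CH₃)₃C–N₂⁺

Same R in every case — rank the leaving groups.
Rank by basicity of the departing species: weakest base leaves most easily.
(CH₃)₃C–N₂⁺ loses N₂: no meaningful conjugate acid; N₂ departs as an exceptionally stable neutral molecule
(CH₃)₃C–OTf loses OTf⁻: pKₐ(CF₃SO₃H (triflic acid)) ≈ -14
(CH₃)₃C–OBs loses OBs⁻: pKₐ(p-BrC₆H₄SO₃H) ≈ -2.8
(CH₃)₃C–OC(O)CF₃ loses CF₃COO⁻: pKₐ(CF₃COOH) ≈ 0.2
(CH₃)₃C–OAc loses AcO⁻: pKₐ(CH₃COOH) ≈ 4.8

(CH₃)₃C–N₂⁺ > (CH₃)₃C–OTf > (CH₃)₃C–OBs > (CH₃)₃C–OC(O)CF₃ > (CH₃)₃C–OAc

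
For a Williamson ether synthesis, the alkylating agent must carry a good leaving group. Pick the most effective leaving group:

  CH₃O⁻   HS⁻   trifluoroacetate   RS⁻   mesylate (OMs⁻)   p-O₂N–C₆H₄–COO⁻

mesylate (OMs⁻): pKₐ(CH₃SO₃H (MsOH)) ≈ -1.9
trifluoroacetate: pKₐ(CF₃COOH) ≈ 0.2
p-O₂N–C₆H₄–COO⁻: pKₐ(p-nitrobenzoic acid) ≈ 3.4
HS⁻: pKₐ(H₂S) ≈ 7
RS⁻: pKₐ(RSH (a thiol)) ≈ 10.5
CH₃O⁻: pKₐ(CH₃OH) ≈ 15.5

mesylate (OMs⁻)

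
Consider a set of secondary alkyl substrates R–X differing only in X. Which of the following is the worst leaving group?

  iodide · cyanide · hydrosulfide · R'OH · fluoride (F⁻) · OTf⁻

cyanide

Rank by basicity of the departing species: weakest base leaves most easily.
OTf⁻: pKₐ(CF₃SO₃H (triflic acid)) ≈ -14
iodide: pKₐ(HI) ≈ -10
R'OH: pKₐ(R'OH₂⁺) ≈ -2.4
fluoride (F⁻): pKₐ(HF) ≈ 3.2
hydrosulfide: pKₐ(H₂S) ≈ 7
cyanide: pKₐ(HCN) ≈ 9.2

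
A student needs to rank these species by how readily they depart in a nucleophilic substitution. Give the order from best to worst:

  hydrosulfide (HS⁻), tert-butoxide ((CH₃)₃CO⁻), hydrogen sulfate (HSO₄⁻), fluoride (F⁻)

The more stable X⁻ (or X) is on its own — i.e. the weaker a base it is — the better a leaving group it makes.
hydrogen sulfate (HSO₄⁻): pKₐ(H₂SO₄) ≈ -3
fluoride (F⁻): pKₐ(HF) ≈ 3.2
hydrosulfide (HS⁻): pKₐ(H₂S) ≈ 7 — larger and more polarisable than the oxygen analogue
tert-butoxide ((CH₃)₃CO⁻): pKₐ(t-BuOH) ≈ 18 — bulky, strongly basic alkoxide

hydrogen sulfate (HSO₄⁻) > fluoride (F⁻) > hydrosulfide (HS⁻) > tert-butoxide ((CH₃)₃CO⁻)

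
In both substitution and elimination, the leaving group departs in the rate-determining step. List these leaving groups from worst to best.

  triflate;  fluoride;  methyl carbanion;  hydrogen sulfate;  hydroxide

methyl carbanion < hydroxide < fluoride < hydrogen sulfate < triflate

A good leaving group is a weak base: the lower the pKₐ of its conjugate acid, the more readily it departs.
triflate: pKₐ(CF₃SO₃H (triflic acid)) ≈ -14
hydrogen sulfate: pKₐ(H₂SO₄) ≈ -3
fluoride: pKₐ(HF) ≈ 3.2
hydroxide: pKₐ(H₂O) ≈ 15.7 — strong base; essentially never leaves without prior activation
methyl carbanion: pKₐ(CH₄) ≈ 48 — unstabilised carbanion; the worst conceivable leaving group
Reversing gives the worst-to-best order requested.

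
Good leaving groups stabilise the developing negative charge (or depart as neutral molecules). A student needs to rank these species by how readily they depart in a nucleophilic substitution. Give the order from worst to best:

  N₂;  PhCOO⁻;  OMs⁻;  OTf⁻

PhCOO⁻ < OMs⁻ < OTf⁻ < N₂

A good leaving group is a weak base: the lower the pKₐ of its conjugate acid, the more readily it departs.
N₂: no meaningful conjugate acid; N₂ departs as an exceptionally stable neutral molecule
OTf⁻: pKₐ(CF₃SO₃H (triflic acid)) ≈ -14
OMs⁻: pKₐ(CH₃SO₃H (MsOH)) ≈ -1.9 — resonance-delocalised alkanesulfonate
PhCOO⁻: pKₐ(C₆H₅COOH) ≈ 4.2
The question asks for worst first, so the sequence is read in increasing leaving-group ability.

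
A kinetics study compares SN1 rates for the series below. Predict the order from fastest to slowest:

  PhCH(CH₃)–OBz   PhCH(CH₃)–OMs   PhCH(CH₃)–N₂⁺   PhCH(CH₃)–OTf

PhCH(CH₃)–N₂⁺ > PhCH(CH₃)–OTf > PhCH(CH₃)–OMs > PhCH(CH₃)–OBz

With the same alkyl group throughout, only the leaving group differentiates the rates.
The more stable X⁻ (or X) is on its own — i.e. the weaker a base it is — the better a leaving group it makes.
PhCH(CH₃)–N₂⁺ loses N₂: no meaningful conjugate acid; N₂ departs as an exceptionally stable neutral molecule
PhCH(CH₃)–OTf loses OTf⁻: pKₐ(CF₃SO₃H (triflic acid)) ≈ -14
PhCH(CH₃)–OMs loses OMs⁻: pKₐ(CH₃SO₃H (MsOH)) ≈ -1.9
PhCH(CH₃)–OBz loses PhCOO⁻: pKₐ(C₆H₅COOH) ≈ 4.2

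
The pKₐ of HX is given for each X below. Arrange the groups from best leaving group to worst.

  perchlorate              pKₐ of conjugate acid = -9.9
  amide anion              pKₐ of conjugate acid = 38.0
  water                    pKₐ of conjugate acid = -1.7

Lower conjugate-acid pKₐ ⇒ weaker base ⇒ better leaving group.
Sorting by the given values: perchlorate (-9.9), water (-1.7), amide anion (38.0).

perchlorate > water > amide anion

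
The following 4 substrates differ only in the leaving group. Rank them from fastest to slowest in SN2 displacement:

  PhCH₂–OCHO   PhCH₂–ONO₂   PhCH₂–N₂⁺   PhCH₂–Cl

Same R in every case — rank the leaving groups.
Leaving-group ability tracks the stability of the departed species; conjugate-acid pKₐ is the usual yardstick (lower pKₐ → better LG).
PhCH₂–N₂⁺ loses N₂: no meaningful conjugate acid; N₂ departs as an exceptionally stable neutral molecule
PhCH₂–Cl loses Cl⁻: pKₐ(HCl) ≈ -7
PhCH₂–ONO₂ loses NO₃⁻: pKₐ(HNO₃) ≈ -1.3
PhCH₂–OCHO loses HCOO⁻: pKₐ(HCOOH) ≈ 3.8

PhCH₂–N₂⁺ > PhCH₂–Cl > PhCH₂–ONO₂ > PhCH₂–OCHO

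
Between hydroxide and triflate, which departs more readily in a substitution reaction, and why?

triflate

triflate is the better leaving group.
pKₐ(CF₃SO₃H (triflic acid)) ≈ -14 versus pKₐ(H₂O) ≈ 15.7: triflate is the much weaker base.
Charge spread over three oxygens and a CF₃ group; the premier leaving group in synthesis.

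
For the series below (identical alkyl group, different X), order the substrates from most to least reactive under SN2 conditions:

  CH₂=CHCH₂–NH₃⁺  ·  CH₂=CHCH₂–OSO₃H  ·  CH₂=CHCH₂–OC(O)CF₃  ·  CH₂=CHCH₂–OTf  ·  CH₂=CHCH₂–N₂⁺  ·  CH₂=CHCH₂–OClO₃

The skeletons are identical, so relative rate is governed entirely by leaving-group ability.
A good leaving group is a weak base: the lower the pKₐ of its conjugate acid, the more readily it departs.
CH₂=CHCH₂–N₂⁺ loses N₂: no meaningful conjugate acid; N₂ departs as an exceptionally stable neutral molecule
CH₂=CHCH₂–OTf loses OTf⁻: pKₐ(CF₃SO₃H (triflic acid)) ≈ -14
CH₂=CHCH₂–OClO₃ loses ClO₄⁻: pKₐ(HClO₄) ≈ -10
CH₂=CHCH₂–OSO₃H loses HSO₄⁻: pKₐ(H₂SO₄) ≈ -3
CH₂=CHCH₂–OC(O)CF₃ loses CF₃COO⁻: pKₐ(CF₃COOH) ≈ 0.2
CH₂=CHCH₂–NH₃⁺ loses NH₃: pKₐ(NH₄⁺) ≈ 9.2

CH₂=CHCH₂–N₂⁺ > CH₂=CHCH₂–OTf > CH₂=CHCH₂–OClO₃ > CH₂=CHCH₂–OSO₃H > CH₂=CHCH₂–OC(O)CF₃ > CH₂=CHCH₂–NH₃⁺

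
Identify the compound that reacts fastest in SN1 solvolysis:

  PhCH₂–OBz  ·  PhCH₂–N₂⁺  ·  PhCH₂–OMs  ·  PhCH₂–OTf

PhCH₂–N₂⁺

The skeletons are identical, so relative rate is governed entirely by leaving-group ability.
Rank by basicity of the departing species: weakest base leaves most easily.
PhCH₂–N₂⁺ loses N₂: no meaningful conjugate acid; N₂ departs as an exceptionally stable neutral molecule
PhCH₂–OTf loses OTf⁻: pKₐ(CF₃SO₃H (triflic acid)) ≈ -14
PhCH₂–OMs loses OMs⁻: pKₐ(CH₃SO₃H (MsOH)) ≈ -1.9
PhCH₂–OBz loses PhCOO⁻: pKₐ(C₆H₅COOH) ≈ 4.2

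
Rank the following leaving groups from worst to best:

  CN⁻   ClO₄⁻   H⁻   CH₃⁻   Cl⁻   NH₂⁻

CH₃⁻ < NH₂⁻ < H⁻ < CN⁻ < Cl⁻ < ClO₄⁻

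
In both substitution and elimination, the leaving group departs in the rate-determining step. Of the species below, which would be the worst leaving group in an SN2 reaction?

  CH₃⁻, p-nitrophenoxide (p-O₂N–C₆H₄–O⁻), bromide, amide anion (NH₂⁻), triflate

triflate: pKₐ(CF₃SO₃H (triflic acid)) ≈ -14
bromide: pKₐ(HBr) ≈ -9
p-nitrophenoxide (p-O₂N–C₆H₄–O⁻): pKₐ(p-nitrophenol) ≈ 7.2
amide anion (NH₂⁻): pKₐ(NH₃) ≈ 38
CH₃⁻: pKₐ(CH₄) ≈ 48

CH₃⁻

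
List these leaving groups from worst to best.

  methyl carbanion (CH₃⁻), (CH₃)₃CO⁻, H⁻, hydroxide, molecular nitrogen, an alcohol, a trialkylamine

methyl carbanion (CH₃⁻) < H⁻ < (CH₃)₃CO⁻ < hydroxide < a trialkylamine < an alcohol < molecular nitrogen

The more stable X⁻ (or X) is on its own — i.e. the weaker a base it is — the better a leaving group it makes.
molecular nitrogen: no meaningful conjugate acid; N₂ departs as an exceptionally stable neutral molecule
an alcohol: pKₐ(R'OH₂⁺) ≈ -2.4
a trialkylamine: pKₐ(R'₃NH⁺) ≈ 10.7
hydroxide: pKₐ(H₂O) ≈ 15.7
(CH₃)₃CO⁻: pKₐ(t-BuOH) ≈ 18
H⁻: pKₐ(H₂) ≈ 36
methyl carbanion (CH₃⁻): pKₐ(CH₄) ≈ 48
Reversing gives the worst-to-best order requested.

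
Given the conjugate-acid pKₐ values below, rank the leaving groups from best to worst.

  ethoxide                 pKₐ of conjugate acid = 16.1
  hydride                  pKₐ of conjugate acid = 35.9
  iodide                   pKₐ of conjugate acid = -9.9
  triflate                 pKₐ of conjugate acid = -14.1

triflate > iodide > ethoxide > hydride

Lower conjugate-acid pKₐ ⇒ weaker base ⇒ better leaving group.
Sorting by the given values: triflate (-14.1), iodide (-9.9), ethoxide (16.1), hydride (35.9).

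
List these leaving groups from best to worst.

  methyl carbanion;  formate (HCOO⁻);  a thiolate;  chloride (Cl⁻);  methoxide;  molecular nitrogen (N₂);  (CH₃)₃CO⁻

Rank by basicity of the departing species: weakest base leaves most easily.
molecular nitrogen (N₂): no meaningful conjugate acid; N₂ departs as an exceptionally stable neutral molecule
chloride (Cl⁻): pKₐ(HCl) ≈ -7
formate (HCOO⁻): pKₐ(HCOOH) ≈ 3.8 — resonance-stabilised carboxylate
a thiolate: pKₐ(RSH (a thiol)) ≈ 10.5 — moderately basic; rarely leaves without activation
methoxide: pKₐ(CH₃OH) ≈ 15.5 — strong base; alkoxides do not leave unassisted
(CH₃)₃CO⁻: pKₐ(t-BuOH) ≈ 18
methyl carbanion: pKₐ(CH₄) ≈ 48 — unstabilised carbanion; the worst conceivable leaving group

molecular nitrogen (N₂) > chloride (Cl⁻) > formate (HCOO⁻) > a thiolate > methoxide > (CH₃)₃CO⁻ > methyl carbanion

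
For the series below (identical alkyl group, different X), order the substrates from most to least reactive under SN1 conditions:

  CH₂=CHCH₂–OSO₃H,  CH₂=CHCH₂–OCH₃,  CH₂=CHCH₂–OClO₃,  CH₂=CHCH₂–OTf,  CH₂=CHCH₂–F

CH₂=CHCH₂–OTf > CH₂=CHCH₂–OClO₃ > CH₂=CHCH₂–OSO₃H > CH₂=CHCH₂–F > CH₂=CHCH₂–OCH₃

Identical carbon frameworks mean the comparison reduces to leaving-group quality.
A good leaving group is a weak base: the lower the pKₐ of its conjugate acid, the more readily it departs.
CH₂=CHCH₂–OTf loses OTf⁻: pKₐ(CF₃SO₃H (triflic acid)) ≈ -14
CH₂=CHCH₂–OClO₃ loses ClO₄⁻: pKₐ(HClO₄) ≈ -10
CH₂=CHCH₂–OSO₃H loses HSO₄⁻: pKₐ(H₂SO₄) ≈ -3
CH₂=CHCH₂–F loses F⁻: pKₐ(HF) ≈ 3.2
CH₂=CHCH₂–OCH₃ loses CH₃O⁻: pKₐ(CH₃OH) ≈ 15.5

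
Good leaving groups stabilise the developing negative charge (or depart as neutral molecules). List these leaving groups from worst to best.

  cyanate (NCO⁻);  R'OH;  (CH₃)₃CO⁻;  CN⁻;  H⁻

H⁻ < (CH₃)₃CO⁻ < CN⁻ < cyanate (NCO⁻) < R'OH

R'OH: pKₐ(R'OH₂⁺) ≈ -2.4 — neutral; leaves from a protonated ether (an oxonium ion, R–O(H)R'⁺)
cyanate (NCO⁻): pKₐ(HOCN) ≈ 3.5
CN⁻: pKₐ(HCN) ≈ 9.2
(CH₃)₃CO⁻: pKₐ(t-BuOH) ≈ 18
H⁻: pKₐ(H₂) ≈ 36 — extremely strong base; leaves only in special hydride-transfer contexts
Reversing gives the worst-to-best order requested.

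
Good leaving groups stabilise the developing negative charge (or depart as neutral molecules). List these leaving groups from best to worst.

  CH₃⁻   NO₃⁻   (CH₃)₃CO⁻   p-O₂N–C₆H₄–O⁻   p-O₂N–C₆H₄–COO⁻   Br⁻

The more stable X⁻ (or X) is on its own — i.e. the weaker a base it is — the better a leaving group it makes.
Br⁻: pKₐ(HBr) ≈ -9 — weak base; good leaving group
NO₃⁻: pKₐ(HNO₃) ≈ -1.3 — resonance-delocalised over three oxygens
p-O₂N–C₆H₄–COO⁻: pKₐ(p-nitrobenzoic acid) ≈ 3.4 — electron-withdrawing nitro group stabilises the carboxylate
p-O₂N–C₆H₄–O⁻: pKₐ(p-nitrophenol) ≈ 7.2 — nitro group delocalises the charge; the classic chromogenic LG
(CH₃)₃CO⁻: pKₐ(t-BuOH) ≈ 18 — bulky, strongly basic alkoxide
CH₃⁻: pKₐ(CH₄) ≈ 48

Br⁻ > NO₃⁻ > p-O₂N–C₆H₄–COO⁻ > p-O₂N–C₆H₄–O⁻ > (CH₃)₃CO⁻ > CH₃⁻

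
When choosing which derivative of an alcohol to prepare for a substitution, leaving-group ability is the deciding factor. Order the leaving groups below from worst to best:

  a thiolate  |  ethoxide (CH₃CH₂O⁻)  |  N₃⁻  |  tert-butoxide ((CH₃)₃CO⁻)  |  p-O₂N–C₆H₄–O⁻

Leaving-group ability tracks the stability of the departed species; conjugate-acid pKₐ is the usual yardstick (lower pKₐ → better LG).
N₃⁻: pKₐ(HN₃) ≈ 4.7
p-O₂N–C₆H₄–O⁻: pKₐ(p-nitrophenol) ≈ 7.2
a thiolate: pKₐ(RSH (a thiol)) ≈ 10.5
ethoxide (CH₃CH₂O⁻): pKₐ(CH₃CH₂OH) ≈ 16
tert-butoxide ((CH₃)₃CO⁻): pKₐ(t-BuOH) ≈ 18
Reversing gives the worst-to-best order requested.

tert-butoxide ((CH₃)₃CO⁻) < ethoxide (CH₃CH₂O⁻) < a thiolate < p-O₂N–C₆H₄–O⁻ < N₃⁻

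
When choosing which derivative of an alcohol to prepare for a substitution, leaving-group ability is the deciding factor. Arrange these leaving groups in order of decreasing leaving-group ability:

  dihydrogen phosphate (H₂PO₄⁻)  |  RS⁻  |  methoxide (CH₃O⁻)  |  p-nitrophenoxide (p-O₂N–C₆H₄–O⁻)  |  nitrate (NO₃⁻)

nitrate (NO₃⁻): pKₐ(HNO₃) ≈ -1.3 — resonance-delocalised over three oxygens
dihydrogen phosphate (H₂PO₄⁻): pKₐ(H₃PO₄) ≈ 2.1 — moderate base; biological leaving group after further activation
p-nitrophenoxide (p-O₂N–C₆H₄–O⁻): pKₐ(p-nitrophenol) ≈ 7.2 — nitro group delocalises the charge; the classic chromogenic LG
RS⁻: pKₐ(RSH (a thiol)) ≈ 10.5
methoxide (CH₃O⁻): pKₐ(CH₃OH) ≈ 15.5 — strong base; alkoxides do not leave unassisted

nitrate (NO₃⁻) > dihydrogen phosphate (H₂PO₄⁻) > p-nitrophenoxide (p-O₂N–C₆H₄–O⁻) > RS⁻ > methoxide (CH₃O⁻)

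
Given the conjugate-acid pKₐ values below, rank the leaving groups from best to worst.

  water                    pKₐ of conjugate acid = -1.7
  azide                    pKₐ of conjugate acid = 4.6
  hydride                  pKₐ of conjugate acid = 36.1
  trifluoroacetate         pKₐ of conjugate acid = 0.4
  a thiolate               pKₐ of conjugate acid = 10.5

Lower conjugate-acid pKₐ ⇒ weaker base ⇒ better leaving group.
Sorting by the given values: water (-1.7), trifluoroacetate (0.4), azide (4.6), a thiolate (10.5), hydride (36.1).

water > trifluoroacetate > azide > a thiolate > hydride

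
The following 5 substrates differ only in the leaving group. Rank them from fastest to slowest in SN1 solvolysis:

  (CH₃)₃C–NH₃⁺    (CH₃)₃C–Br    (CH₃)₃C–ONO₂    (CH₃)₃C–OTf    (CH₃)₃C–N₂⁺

With the same alkyl group throughout, only the leaving group differentiates the rates.
Rank by basicity of the departing species: weakest base leaves most easily.
(CH₃)₃C–N₂⁺ loses N₂: no meaningful conjugate acid; N₂ departs as an exceptionally stable neutral molecule
(CH₃)₃C–OTf loses OTf⁻: pKₐ(CF₃SO₃H (triflic acid)) ≈ -14
(CH₃)₃C–Br loses Br⁻: pKₐ(HBr) ≈ -9
(CH₃)₃C–ONO₂ loses NO₃⁻: pKₐ(HNO₃) ≈ -1.3
(CH₃)₃C–NH₃⁺ loses NH₃: pKₐ(NH₄⁺) ≈ 9.2

(CH₃)₃C–N₂⁺ > (CH₃)₃C–OTf > (CH₃)₃C–Br > (CH₃)₃C–ONO₂ > (CH₃)₃C–NH₃⁺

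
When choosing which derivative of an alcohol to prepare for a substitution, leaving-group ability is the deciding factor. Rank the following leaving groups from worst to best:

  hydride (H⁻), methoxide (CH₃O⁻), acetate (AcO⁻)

hydride (H⁻) < methoxide (CH₃O⁻) < acetate (AcO⁻)

Leaving-group ability tracks the stability of the departed species; conjugate-acid pKₐ is the usual yardstick (lower pKₐ → better LG).
acetate (AcO⁻): pKₐ(CH₃COOH) ≈ 4.8
methoxide (CH₃O⁻): pKₐ(CH₃OH) ≈ 15.5
hydride (H⁻): pKₐ(H₂) ≈ 36
Listed from poorest to best leaving group as asked.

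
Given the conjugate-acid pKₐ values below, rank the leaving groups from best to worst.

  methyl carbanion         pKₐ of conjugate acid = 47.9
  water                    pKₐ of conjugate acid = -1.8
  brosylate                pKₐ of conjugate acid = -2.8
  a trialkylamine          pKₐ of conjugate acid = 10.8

brosylate > water > a trialkylamine > methyl carbanion

Lower conjugate-acid pKₐ ⇒ weaker base ⇒ better leaving group.
Sorting by the given values: brosylate (-2.8), water (-1.8), a trialkylamine (10.8), methyl carbanion (47.9).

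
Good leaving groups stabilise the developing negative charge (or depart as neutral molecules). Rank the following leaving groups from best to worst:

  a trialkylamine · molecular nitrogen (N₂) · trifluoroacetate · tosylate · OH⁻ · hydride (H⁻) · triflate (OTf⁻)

Rank by basicity of the departing species: weakest base leaves most easily.
molecular nitrogen (N₂): no meaningful conjugate acid; N₂ departs as an exceptionally stable neutral molecule
triflate (OTf⁻): pKₐ(CF₃SO₃H (triflic acid)) ≈ -14 — charge spread over three oxygens and a CF₃ group; the premier leaving group in synthesis
tosylate: pKₐ(p-CH₃C₆H₄SO₃H (TsOH)) ≈ -2.8 — resonance-delocalised arenesulfonate
trifluoroacetate: pKₐ(CF₃COOH) ≈ 0.2 — strongly electron-withdrawing CF₃ stabilises the carboxylate
a trialkylamine: pKₐ(R'₃NH⁺) ≈ 10.7 — neutral but still a fairly strong base; Hofmann-elimination LG
OH⁻: pKₐ(H₂O) ≈ 15.7
hydride (H⁻): pKₐ(H₂) ≈ 36 — extremely strong base; leaves only in special hydride-transfer contexts

molecular nitrogen (N₂) > triflate (OTf⁻) > tosylate > trifluoroacetate > a trialkylamine > OH⁻ > hydride (H⁻)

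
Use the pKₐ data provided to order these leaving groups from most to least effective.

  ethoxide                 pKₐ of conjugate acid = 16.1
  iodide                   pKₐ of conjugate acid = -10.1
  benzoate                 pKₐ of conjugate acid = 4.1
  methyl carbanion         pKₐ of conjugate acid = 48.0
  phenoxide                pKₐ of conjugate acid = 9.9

Lower conjugate-acid pKₐ ⇒ weaker base ⇒ better leaving group.
Sorting by the given values: iodide (-10.1), benzoate (4.1), phenoxide (9.9), ethoxide (16.1), methyl carbanion (48.0).

iodide > benzoate > phenoxide > ethoxide > methyl carbanion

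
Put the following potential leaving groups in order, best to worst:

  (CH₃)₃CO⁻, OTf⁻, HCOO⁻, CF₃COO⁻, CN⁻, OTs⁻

OTf⁻ > OTs⁻ > CF₃COO⁻ > HCOO⁻ > CN⁻ > (CH₃)₃CO⁻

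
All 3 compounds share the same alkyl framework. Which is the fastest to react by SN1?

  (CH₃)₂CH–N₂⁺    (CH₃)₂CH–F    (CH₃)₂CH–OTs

(CH₃)₂CH–N₂⁺

Identical carbon frameworks mean the comparison reduces to leaving-group quality.
Leaving-group ability tracks the stability of the departed species; conjugate-acid pKₐ is the usual yardstick (lower pKₐ → better LG).
(CH₃)₂CH–N₂⁺ loses N₂: no meaningful conjugate acid; N₂ departs as an exceptionally stable neutral molecule
(CH₃)₂CH–OTs loses OTs⁻: pKₐ(p-CH₃C₆H₄SO₃H (TsOH)) ≈ -2.8
(CH₃)₂CH–F loses F⁻: pKₐ(HF) ≈ 3.2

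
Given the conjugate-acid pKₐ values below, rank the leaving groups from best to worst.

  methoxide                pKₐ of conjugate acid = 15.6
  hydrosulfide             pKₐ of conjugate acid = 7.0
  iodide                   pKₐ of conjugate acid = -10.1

Lower conjugate-acid pKₐ ⇒ weaker base ⇒ better leaving group.
Sorting by the given values: iodide (-10.1), hydrosulfide (7.0), methoxide (15.6).

iodide > hydrosulfide > methoxide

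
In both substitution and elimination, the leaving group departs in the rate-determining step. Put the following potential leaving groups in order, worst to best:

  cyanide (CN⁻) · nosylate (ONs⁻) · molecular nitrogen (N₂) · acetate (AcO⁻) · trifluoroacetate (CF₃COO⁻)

cyanide (CN⁻) < acetate (AcO⁻) < trifluoroacetate (CF₃COO⁻) < nosylate (ONs⁻) < molecular nitrogen (N₂)

molecular nitrogen (N₂): no meaningful conjugate acid; N₂ departs as an exceptionally stable neutral molecule
nosylate (ONs⁻): pKₐ(p-O₂NC₆H₄SO₃H) ≈ -3.5
trifluoroacetate (CF₃COO⁻): pKₐ(CF₃COOH) ≈ 0.2 — strongly electron-withdrawing CF₃ stabilises the carboxylate
acetate (AcO⁻): pKₐ(CH₃COOH) ≈ 4.8
cyanide (CN⁻): pKₐ(HCN) ≈ 9.2
The question asks for worst first, so the sequence is read in increasing leaving-group ability.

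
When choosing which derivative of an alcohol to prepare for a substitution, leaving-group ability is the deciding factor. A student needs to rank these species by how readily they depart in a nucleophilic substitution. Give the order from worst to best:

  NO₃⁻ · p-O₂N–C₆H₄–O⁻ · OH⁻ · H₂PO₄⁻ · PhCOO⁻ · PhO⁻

Leaving-group ability tracks the stability of the departed species; conjugate-acid pKₐ is the usual yardstick (lower pKₐ → better LG).
NO₃⁻: pKₐ(HNO₃) ≈ -1.3
H₂PO₄⁻: pKₐ(H₃PO₄) ≈ 2.1
PhCOO⁻: pKₐ(C₆H₅COOH) ≈ 4.2
p-O₂N–C₆H₄–O⁻: pKₐ(p-nitrophenol) ≈ 7.2
PhO⁻: pKₐ(C₆H₅OH (phenol)) ≈ 10
OH⁻: pKₐ(H₂O) ≈ 15.7
Listed from poorest to best leaving group as asked.

OH⁻ < PhO⁻ < p-O₂N–C₆H₄–O⁻ < PhCOO⁻ < H₂PO₄⁻ < NO₃⁻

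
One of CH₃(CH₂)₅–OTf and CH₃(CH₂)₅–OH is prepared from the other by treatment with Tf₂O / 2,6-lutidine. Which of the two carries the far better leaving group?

CH₃(CH₂)₅–OTf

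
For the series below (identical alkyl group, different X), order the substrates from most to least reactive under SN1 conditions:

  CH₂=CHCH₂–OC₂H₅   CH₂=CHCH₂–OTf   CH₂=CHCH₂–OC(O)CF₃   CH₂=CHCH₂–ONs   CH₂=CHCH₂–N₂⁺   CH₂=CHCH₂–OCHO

CH₂=CHCH₂–N₂⁺ > CH₂=CHCH₂–OTf > CH₂=CHCH₂–ONs > CH₂=CHCH₂–OC(O)CF₃ > CH₂=CHCH₂–OCHO > CH₂=CHCH₂–OC₂H₅

With the same alkyl group throughout, only the leaving group differentiates the rates.
Leaving-group ability tracks the stability of the departed species; conjugate-acid pKₐ is the usual yardstick (lower pKₐ → better LG).
CH₂=CHCH₂–N₂⁺ loses N₂: no meaningful conjugate acid; N₂ departs as an exceptionally stable neutral molecule
CH₂=CHCH₂–OTf loses OTf⁻: pKₐ(CF₃SO₃H (triflic acid)) ≈ -14
CH₂=CHCH₂–ONs loses ONs⁻: pKₐ(p-O₂NC₆H₄SO₃H) ≈ -3.5
CH₂=CHCH₂–OC(O)CF₃ loses CF₃COO⁻: pKₐ(CF₃COOH) ≈ 0.2
CH₂=CHCH₂–OCHO loses HCOO⁻: pKₐ(HCOOH) ≈ 3.8
CH₂=CHCH₂–OC₂H₅ loses CH₃CH₂O⁻: pKₐ(CH₃CH₂OH) ≈ 16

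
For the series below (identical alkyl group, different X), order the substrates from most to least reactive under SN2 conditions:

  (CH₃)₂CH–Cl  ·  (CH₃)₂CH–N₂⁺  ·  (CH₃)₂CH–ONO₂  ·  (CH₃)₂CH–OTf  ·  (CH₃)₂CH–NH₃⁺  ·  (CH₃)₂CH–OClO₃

With the same alkyl group throughout, only the leaving group differentiates the rates.
The more stable X⁻ (or X) is on its own — i.e. the weaker a base it is — the better a leaving group it makes.
(CH₃)₂CH–N₂⁺ loses N₂: no meaningful conjugate acid; N₂ departs as an exceptionally stable neutral molecule
(CH₃)₂CH–OTf loses OTf⁻: pKₐ(CF₃SO₃H (triflic acid)) ≈ -14
(CH₃)₂CH–OClO₃ loses ClO₄⁻: pKₐ(HClO₄) ≈ -10
(CH₃)₂CH–Cl loses Cl⁻: pKₐ(HCl) ≈ -7
(CH₃)₂CH–ONO₂ loses NO₃⁻: pKₐ(HNO₃) ≈ -1.3
(CH₃)₂CH–NH₃⁺ loses NH₃: pKₐ(NH₄⁺) ≈ 9.2

(CH₃)₂CH–N₂⁺ > (CH₃)₂CH–OTf > (CH₃)₂CH–OClO₃ > (CH₃)₂CH–Cl > (CH₃)₂CH–ONO₂ > (CH₃)₂CH–NH₃⁺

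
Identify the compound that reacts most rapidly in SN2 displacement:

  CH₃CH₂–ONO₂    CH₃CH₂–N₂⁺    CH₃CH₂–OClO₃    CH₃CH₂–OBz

With the same alkyl group throughout, only the leaving group differentiates the rates.
Leaving-group ability tracks the stability of the departed species; conjugate-acid pKₐ is the usual yardstick (lower pKₐ → better LG).
CH₃CH₂–N₂⁺ loses N₂: no meaningful conjugate acid; N₂ departs as an exceptionally stable neutral molecule
CH₃CH₂–OClO₃ loses ClO₄⁻: pKₐ(HClO₄) ≈ -10
CH₃CH₂–ONO₂ loses NO₃⁻: pKₐ(HNO₃) ≈ -1.3
CH₃CH₂–OBz loses PhCOO⁻: pKₐ(C₆H₅COOH) ≈ 4.2

CH₃CH₂–N₂⁺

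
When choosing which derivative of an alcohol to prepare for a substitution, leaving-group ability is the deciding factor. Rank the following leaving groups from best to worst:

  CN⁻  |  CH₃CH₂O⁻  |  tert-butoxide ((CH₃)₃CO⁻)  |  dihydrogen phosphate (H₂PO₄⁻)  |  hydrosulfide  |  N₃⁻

dihydrogen phosphate (H₂PO₄⁻) > N₃⁻ > hydrosulfide > CN⁻ > CH₃CH₂O⁻ > tert-butoxide ((CH₃)₃CO⁻)

dihydrogen phosphate (H₂PO₄⁻): pKₐ(H₃PO₄) ≈ 2.1
N₃⁻: pKₐ(HN₃) ≈ 4.7
hydrosulfide: pKₐ(H₂S) ≈ 7 — larger and more polarisable than the oxygen analogue
CN⁻: pKₐ(HCN) ≈ 9.2 — sp carbon stabilises the charge somewhat, but still a poor LG
CH₃CH₂O⁻: pKₐ(CH₃CH₂OH) ≈ 16
tert-butoxide ((CH₃)₃CO⁻): pKₐ(t-BuOH) ≈ 18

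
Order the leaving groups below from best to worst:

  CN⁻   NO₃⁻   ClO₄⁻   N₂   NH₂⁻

N₂ > ClO₄⁻ > NO₃⁻ > CN⁻ > NH₂⁻

A good leaving group is a weak base: the lower the pKₐ of its conjugate acid, the more readily it departs.
N₂: no meaningful conjugate acid; N₂ departs as an exceptionally stable neutral molecule
ClO₄⁻: pKₐ(HClO₄) ≈ -10
NO₃⁻: pKₐ(HNO₃) ≈ -1.3
CN⁻: pKₐ(HCN) ≈ 9.2
NH₂⁻: pKₐ(NH₃) ≈ 38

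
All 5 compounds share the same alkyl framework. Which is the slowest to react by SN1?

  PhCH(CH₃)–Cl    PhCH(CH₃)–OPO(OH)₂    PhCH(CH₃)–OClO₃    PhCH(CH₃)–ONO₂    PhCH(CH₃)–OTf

PhCH(CH₃)–OPO(OH)₂

Identical carbon frameworks mean the comparison reduces to leaving-group quality.
Rank by basicity of the departing species: weakest base leaves most easily.
PhCH(CH₃)–OTf loses OTf⁻: pKₐ(CF₃SO₃H (triflic acid)) ≈ -14
PhCH(CH₃)–OClO₃ loses ClO₄⁻: pKₐ(HClO₄) ≈ -10
PhCH(CH₃)–Cl loses Cl⁻: pKₐ(HCl) ≈ -7
PhCH(CH₃)–ONO₂ loses NO₃⁻: pKₐ(HNO₃) ≈ -1.3
PhCH(CH₃)–OPO(OH)₂ loses H₂PO₄⁻: pKₐ(H₃PO₄) ≈ 2.1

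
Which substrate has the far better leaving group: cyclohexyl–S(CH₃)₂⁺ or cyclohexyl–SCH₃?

cyclohexyl–S(CH₃)₂⁺

From cyclohexyl–SCH₃ the departing group would be RS⁻ (pKₐ(RSH (a thiol)) ≈ 10.5). Moderately basic; rarely leaves without activation.
From cyclohexyl–S(CH₃)₂⁺ the leaving group is SR'₂ (pKₐ(R'₂SH⁺) ≈ -7). Neutral; leaves from a sulfonium salt (R–SR'₂⁺).
(In practice cyclohexyl–S(CH₃)₂⁺ is made from cyclohexyl–SCH₃ by S-methylation with CH₃I, allowing neutral dimethyl sulfide, rather than methanethiolate, to depart.)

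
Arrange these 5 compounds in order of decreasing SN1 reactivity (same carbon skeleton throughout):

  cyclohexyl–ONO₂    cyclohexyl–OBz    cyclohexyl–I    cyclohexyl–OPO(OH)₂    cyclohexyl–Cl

cyclohexyl–I > cyclohexyl–Cl > cyclohexyl–ONO₂ > cyclohexyl–OPO(OH)₂ > cyclohexyl–OBz

With the same alkyl group throughout, only the leaving group differentiates the rates.
Rank by basicity of the departing species: weakest base leaves most easily.
cyclohexyl–I loses I⁻: pKₐ(HI) ≈ -10
cyclohexyl–Cl loses Cl⁻: pKₐ(HCl) ≈ -7
cyclohexyl–ONO₂ loses NO₃⁻: pKₐ(HNO₃) ≈ -1.3
cyclohexyl–OPO(OH)₂ loses H₂PO₄⁻: pKₐ(H₃PO₄) ≈ 2.1
cyclohexyl–OBz loses PhCOO⁻: pKₐ(C₆H₅COOH) ≈ 4.2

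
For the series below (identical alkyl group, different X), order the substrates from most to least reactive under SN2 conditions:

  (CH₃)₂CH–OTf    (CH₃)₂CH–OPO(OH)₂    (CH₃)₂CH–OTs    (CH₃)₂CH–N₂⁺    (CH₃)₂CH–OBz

(CH₃)₂CH–N₂⁺ > (CH₃)₂CH–OTf > (CH₃)₂CH–OTs > (CH₃)₂CH–OPO(OH)₂ > (CH₃)₂CH–OBz

Identical carbon frameworks mean the comparison reduces to leaving-group quality.
The more stable X⁻ (or X) is on its own — i.e. the weaker a base it is — the better a leaving group it makes.
(CH₃)₂CH–N₂⁺ loses N₂: no meaningful conjugate acid; N₂ departs as an exceptionally stable neutral molecule
(CH₃)₂CH–OTf loses OTf⁻: pKₐ(CF₃SO₃H (triflic acid)) ≈ -14
(CH₃)₂CH–OTs loses OTs⁻: pKₐ(p-CH₃C₆H₄SO₃H (TsOH)) ≈ -2.8
(CH₃)₂CH–OPO(OH)₂ loses H₂PO₄⁻: pKₐ(H₃PO₄) ≈ 2.1
(CH₃)₂CH–OBz loses PhCOO⁻: pKₐ(C₆H₅COOH) ≈ 4.2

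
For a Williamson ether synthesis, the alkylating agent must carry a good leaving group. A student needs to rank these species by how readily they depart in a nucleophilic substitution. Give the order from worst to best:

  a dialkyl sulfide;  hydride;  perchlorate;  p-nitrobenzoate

hydride < p-nitrobenzoate < a dialkyl sulfide < perchlorate

The more stable X⁻ (or X) is on its own — i.e. the weaker a base it is — the better a leaving group it makes.
perchlorate: pKₐ(HClO₄) ≈ -10 — extremely weak base; rarely used for safety reasons
a dialkyl sulfide: pKₐ(R'₂SH⁺) ≈ -7 — neutral; leaves from a sulfonium salt (R–SR'₂⁺)
p-nitrobenzoate: pKₐ(p-nitrobenzoic acid) ≈ 3.4 — electron-withdrawing nitro group stabilises the carboxylate
hydride: pKₐ(H₂) ≈ 36 — extremely strong base; leaves only in special hydride-transfer contexts
Listed from poorest to best leaving group as asked.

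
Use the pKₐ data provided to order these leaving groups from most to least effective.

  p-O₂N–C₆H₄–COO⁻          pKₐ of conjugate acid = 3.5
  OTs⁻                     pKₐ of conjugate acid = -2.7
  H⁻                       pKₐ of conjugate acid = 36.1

Lower conjugate-acid pKₐ ⇒ weaker base ⇒ better leaving group.
Sorting by the given values: OTs⁻ (-2.7), p-O₂N–C₆H₄–COO⁻ (3.5), H⁻ (36.1).

OTs⁻ > p-O₂N–C₆H₄–COO⁻ > H⁻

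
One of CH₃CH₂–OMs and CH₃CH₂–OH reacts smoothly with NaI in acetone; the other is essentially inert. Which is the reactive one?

From CH₃CH₂–OH the departing group would be OH⁻ (pKₐ(H₂O) ≈ 15.7). Strong base; essentially never leaves without prior activation.
From CH₃CH₂–OMs the leaving group is OMs⁻ (pKₐ(CH₃SO₃H (MsOH)) ≈ -1.9). Resonance-delocalised alkanesulfonate.
(In practice CH₃CH₂–OMs is made from CH₃CH₂–OH by treatment with MsCl / Et₃N, converting the hydroxyl into a mesylate.)

CH₃CH₂–OMs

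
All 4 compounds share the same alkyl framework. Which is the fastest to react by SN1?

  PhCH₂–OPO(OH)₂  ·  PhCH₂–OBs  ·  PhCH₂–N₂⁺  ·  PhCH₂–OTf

The skeletons are identical, so relative rate is governed entirely by leaving-group ability.
Leaving-group ability tracks the stability of the departed species; conjugate-acid pKₐ is the usual yardstick (lower pKₐ → better LG).
PhCH₂–N₂⁺ loses N₂: no meaningful conjugate acid; N₂ departs as an exceptionally stable neutral molecule
PhCH₂–OTf loses OTf⁻: pKₐ(CF₃SO₃H (triflic acid)) ≈ -14
PhCH₂–OBs loses OBs⁻: pKₐ(p-BrC₆H₄SO₃H) ≈ -2.8
PhCH₂–OPO(OH)₂ loses H₂PO₄⁻: pKₐ(H₃PO₄) ≈ 2.1

PhCH₂–N₂⁺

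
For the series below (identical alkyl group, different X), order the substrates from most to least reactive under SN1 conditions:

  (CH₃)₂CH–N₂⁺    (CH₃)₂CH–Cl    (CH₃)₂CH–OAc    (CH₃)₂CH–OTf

Identical carbon frameworks mean the comparison reduces to leaving-group quality.
Leaving-group ability tracks the stability of the departed species; conjugate-acid pKₐ is the usual yardstick (lower pKₐ → better LG).
(CH₃)₂CH–N₂⁺ loses N₂: no meaningful conjugate acid; N₂ departs as an exceptionally stable neutral molecule
(CH₃)₂CH–OTf loses OTf⁻: pKₐ(CF₃SO₃H (triflic acid)) ≈ -14
(CH₃)₂CH–Cl loses Cl⁻: pKₐ(HCl) ≈ -7
(CH₃)₂CH–OAc loses AcO⁻: pKₐ(CH₃COOH) ≈ 4.8

(CH₃)₂CH–N₂⁺ > (CH₃)₂CH–OTf > (CH₃)₂CH–Cl > (CH₃)₂CH–OAc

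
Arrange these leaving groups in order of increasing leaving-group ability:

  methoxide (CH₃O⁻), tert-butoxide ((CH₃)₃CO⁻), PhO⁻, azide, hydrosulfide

Leaving-group ability tracks the stability of the departed species; conjugate-acid pKₐ is the usual yardstick (lower pKₐ → better LG).
azide: pKₐ(HN₃) ≈ 4.7 — linear, resonance-stabilised
hydrosulfide: pKₐ(H₂S) ≈ 7
PhO⁻: pKₐ(C₆H₅OH (phenol)) ≈ 10
methoxide (CH₃O⁻): pKₐ(CH₃OH) ≈ 15.5 — strong base; alkoxides do not leave unassisted
tert-butoxide ((CH₃)₃CO⁻): pKₐ(t-BuOH) ≈ 18
The question asks for worst first, so the sequence is read in increasing leaving-group ability.

tert-butoxide ((CH₃)₃CO⁻) < methoxide (CH₃O⁻) < PhO⁻ < hydrosulfide < azide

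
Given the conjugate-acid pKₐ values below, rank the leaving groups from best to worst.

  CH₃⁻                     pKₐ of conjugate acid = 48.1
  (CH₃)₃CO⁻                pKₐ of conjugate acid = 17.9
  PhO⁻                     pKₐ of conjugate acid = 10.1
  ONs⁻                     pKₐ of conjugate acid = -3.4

ONs⁻ > PhO⁻ > (CH₃)₃CO⁻ > CH₃⁻

Lower conjugate-acid pKₐ ⇒ weaker base ⇒ better leaving group.
Sorting by the given values: ONs⁻ (-3.4), PhO⁻ (10.1), (CH₃)₃CO⁻ (17.9), CH₃⁻ (48.1).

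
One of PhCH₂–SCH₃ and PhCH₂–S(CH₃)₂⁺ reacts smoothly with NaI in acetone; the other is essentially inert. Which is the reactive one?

From PhCH₂–SCH₃ the departing group would be RS⁻ (pKₐ(RSH (a thiol)) ≈ 10.5). Moderately basic; rarely leaves without activation.
From PhCH₂–S(CH₃)₂⁺ the leaving group is SR'₂ (pKₐ(R'₂SH⁺) ≈ -7). Neutral; leaves from a sulfonium salt (R–SR'₂⁺).
(In practice PhCH₂–S(CH₃)₂⁺ is made from PhCH₂–SCH₃ by S-methylation with CH₃I, allowing neutral dimethyl sulfide, rather than methanethiolate, to depart.)

PhCH₂–S(CH₃)₂⁺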